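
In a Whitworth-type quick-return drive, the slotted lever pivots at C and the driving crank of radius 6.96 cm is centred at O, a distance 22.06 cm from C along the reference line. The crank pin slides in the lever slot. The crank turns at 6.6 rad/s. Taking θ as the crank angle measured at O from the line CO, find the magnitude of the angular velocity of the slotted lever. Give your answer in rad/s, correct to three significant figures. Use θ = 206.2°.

2.27

ω = 6.6 rad/s
Crank pin A relative to C: A = (d + r cosθ, r sinθ); lever angle φ = atan2(r sinθ, d + r cosθ).
Differentiating tanφ: φ̇ = rω(d cosθ + r)/(d² + r² + 2dr cosθ).
d² + r² + 2dr cosθ = |CA|² = 0.0259559 m²;  d cosθ + r = -0.12834 m.
|ω_lever| = |0.0696·6.6·-0.12834| / 0.0259559 = 2.2712 rad/s.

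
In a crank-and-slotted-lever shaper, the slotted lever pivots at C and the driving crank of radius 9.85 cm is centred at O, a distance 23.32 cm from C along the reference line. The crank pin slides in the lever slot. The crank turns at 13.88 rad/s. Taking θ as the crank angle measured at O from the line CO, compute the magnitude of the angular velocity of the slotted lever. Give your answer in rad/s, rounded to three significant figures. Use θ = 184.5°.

ω = 13.88 rad/s
Crank pin A relative to C: A = (d + r cosθ, r sinθ); lever angle φ = atan2(r sinθ, d + r cosθ).
Differentiating tanφ: φ̇ = rω(d cosθ + r)/(d² + r² + 2dr cosθ).
d² + r² + 2dr cosθ = |CA|² = 0.0182857 m²;  d cosθ + r = -0.13398 m.
|ω_lever| = |0.0985·13.88·-0.13398| / 0.0182857 = 10.017 rad/s.

10.0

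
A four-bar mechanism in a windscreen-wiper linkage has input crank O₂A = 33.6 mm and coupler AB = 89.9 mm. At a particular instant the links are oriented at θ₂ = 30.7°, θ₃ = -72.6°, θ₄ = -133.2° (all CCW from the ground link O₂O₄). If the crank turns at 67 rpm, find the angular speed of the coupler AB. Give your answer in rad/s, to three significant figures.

0.835

ω₂ = 7.016 rad/s (from 67 rpm).
Differentiating the loop-closure r₂e^{iθ₂}+r₃e^{iθ₃}=r₁+r₄e^{iθ₄} gives r₂ω₂e^{iθ₂}+r₃ω₃e^{iθ₃}=r₄ω₄e^{iθ₄}.
Eliminating the other unknown: ω₃ = r₂ω₂ sin(θ₄−θ₂) / [r₃ sin(θ₃−θ₄)].
Numerator sine = -0.27731; denominator sine = +0.87121.
Result = 0.0336·7.016·(-0.27731) / (0.0899·(+0.87121)) = -0.8347 rad/s; magnitude 0.8347 rad/s.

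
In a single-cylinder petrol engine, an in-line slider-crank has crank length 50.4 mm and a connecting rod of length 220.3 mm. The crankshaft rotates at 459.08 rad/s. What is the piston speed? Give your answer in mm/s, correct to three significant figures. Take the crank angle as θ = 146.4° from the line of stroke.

ω = 459.1 rad/s
For an in-line slider-crank, x = r cosθ + √(L² − r² sin²θ), so v = −rω sinθ·[1 + r cosθ/√(L² − r² sin²θ)].
With r = 0.0504 m, L = 0.2203 m, θ = 146.4°: √(L² − r² sin²θ) = 0.21853 m.
v = −0.0504·459.1·0.55339·[1 + 0.0504·-0.83292/0.21853] = -10.344 m/s.
|v| = 10.344 m/s = 10344 mm/s.

10300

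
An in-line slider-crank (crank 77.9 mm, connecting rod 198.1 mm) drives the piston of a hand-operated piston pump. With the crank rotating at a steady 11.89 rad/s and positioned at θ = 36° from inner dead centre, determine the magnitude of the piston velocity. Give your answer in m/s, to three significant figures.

0.722

ω = 11.89 rad/s
For an in-line slider-crank, x = r cosθ + √(L² − r² sin²θ), so v = −rω sinθ·[1 + r cosθ/√(L² − r² sin²θ)].
With r = 0.0779 m, L = 0.1981 m, θ = 36°: √(L² − r² sin²θ) = 0.19274 m.
v = −0.0779·11.89·0.58779·[1 + 0.0779·0.80902/0.19274] = -0.72245 m/s.
|v| = 0.72245 m/s.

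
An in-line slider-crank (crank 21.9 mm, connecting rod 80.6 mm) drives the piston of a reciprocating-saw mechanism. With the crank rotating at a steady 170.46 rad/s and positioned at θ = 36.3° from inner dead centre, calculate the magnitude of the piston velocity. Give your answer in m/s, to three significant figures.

ω = 170.5 rad/s
For an in-line slider-crank, x = r cosθ + √(L² − r² sin²θ), so v = −rω sinθ·[1 + r cosθ/√(L² − r² sin²θ)].
With r = 0.0219 m, L = 0.0806 m, θ = 36.3°: √(L² − r² sin²θ) = 0.07955 m.
v = −0.0219·170.5·0.59201·[1 + 0.0219·0.80593/0.07955] = -2.7004 m/s.
|v| = 2.7004 m/s.

2.70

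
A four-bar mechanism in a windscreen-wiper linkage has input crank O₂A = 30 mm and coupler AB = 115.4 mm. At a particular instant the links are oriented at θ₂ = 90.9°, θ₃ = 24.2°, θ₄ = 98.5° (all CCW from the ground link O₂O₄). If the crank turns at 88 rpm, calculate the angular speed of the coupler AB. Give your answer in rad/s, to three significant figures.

0.329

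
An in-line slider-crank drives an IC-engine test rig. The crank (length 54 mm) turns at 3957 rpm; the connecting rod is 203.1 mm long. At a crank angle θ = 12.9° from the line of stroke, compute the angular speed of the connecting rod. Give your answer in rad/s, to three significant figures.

108

ω = 414.4 rad/s (converted from 3957 rpm).
The rod makes angle φ with the slider axis where L sinφ = r sinθ; differentiating, L cosφ·φ̇ = r ω cosθ.
L cosφ = √(L² − r² sin²θ) = 0.20274 m.
|ω_rod| = r ω |cosθ| / √(L² − r² sin²θ) = 0.054·414.4·0.97476/0.20274 = 107.58 rad/s.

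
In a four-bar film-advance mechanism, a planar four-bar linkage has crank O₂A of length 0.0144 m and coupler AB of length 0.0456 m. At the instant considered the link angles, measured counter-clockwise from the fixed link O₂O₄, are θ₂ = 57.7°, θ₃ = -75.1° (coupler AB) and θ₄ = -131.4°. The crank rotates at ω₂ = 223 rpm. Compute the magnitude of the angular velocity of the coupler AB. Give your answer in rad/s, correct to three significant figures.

ω₂ = 23.35 rad/s (from 223 rpm).
Differentiating the loop-closure r₂e^{iθ₂}+r₃e^{iθ₃}=r₁+r₄e^{iθ₄} gives r₂ω₂e^{iθ₂}+r₃ω₃e^{iθ₃}=r₄ω₄e^{iθ₄}.
Eliminating the other unknown: ω₃ = r₂ω₂ sin(θ₄−θ₂) / [r₃ sin(θ₃−θ₄)].
Numerator sine = +0.15816; denominator sine = +0.83195.
Result = 0.0144·23.35·(+0.15816) / (0.0456·(+0.83195)) = +1.4019 rad/s; magnitude 1.4019 rad/s.

1.40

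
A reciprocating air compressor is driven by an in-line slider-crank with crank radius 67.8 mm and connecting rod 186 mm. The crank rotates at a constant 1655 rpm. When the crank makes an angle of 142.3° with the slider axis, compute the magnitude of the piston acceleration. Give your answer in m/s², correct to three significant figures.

1390

ω = 2π·1655/60 = 173.3 rad/s
x(θ) = r cosθ + √(L² − r² sin²θ); with ω constant, a = ω²·d²x/dθ².
d²x/dθ² = −r cosθ − r²(cos2θ)/√u − r⁴ sin²2θ/(4u^{3/2}),  u = L² − r² sin²θ = 0.0328769 m².
Substituting r = 0.0678 m, L = 0.186 m, θ = 142.3°: d²x/dθ² = +0.046425 m.
a = ω²·d²x/dθ² = (173.3)²·(+0.046425) = +1394.4 m/s²;  |a| = 1394.4 m/s².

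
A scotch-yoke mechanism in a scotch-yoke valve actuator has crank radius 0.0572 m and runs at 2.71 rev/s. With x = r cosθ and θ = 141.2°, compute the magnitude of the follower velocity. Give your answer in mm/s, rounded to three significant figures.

610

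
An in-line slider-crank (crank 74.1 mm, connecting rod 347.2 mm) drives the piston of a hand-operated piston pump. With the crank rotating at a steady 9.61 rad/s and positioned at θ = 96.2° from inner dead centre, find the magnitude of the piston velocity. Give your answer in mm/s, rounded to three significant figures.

ω = 9.61 rad/s
For an in-line slider-crank, x = r cosθ + √(L² − r² sin²θ), so v = −rω sinθ·[1 + r cosθ/√(L² − r² sin²θ)].
With r = 0.0741 m, L = 0.3472 m, θ = 96.2°: √(L² − r² sin²θ) = 0.33929 m.
v = −0.0741·9.61·0.99415·[1 + 0.0741·-0.10800/0.33929] = -0.69124 m/s.
|v| = 0.69124 m/s = 691.24 mm/s.

691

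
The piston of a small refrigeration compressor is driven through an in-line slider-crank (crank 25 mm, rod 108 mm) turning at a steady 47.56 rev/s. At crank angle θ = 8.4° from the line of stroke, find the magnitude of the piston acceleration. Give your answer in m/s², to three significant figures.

2700

ω = 2π·47.6 = 298.8 rad/s
x(θ) = r cosθ + √(L² − r² sin²θ); with ω constant, a = ω²·d²x/dθ².
d²x/dθ² = −r cosθ − r²(cos2θ)/√u − r⁴ sin²2θ/(4u^{3/2}),  u = L² − r² sin²θ = 0.0116507 m².
Substituting r = 0.025 m, L = 0.108 m, θ = 8.4°: d²x/dθ² = -0.030282 m.
a = ω²·d²x/dθ² = (298.8)²·(-0.030282) = -2704.1 m/s²;  |a| = 2704.1 m/s².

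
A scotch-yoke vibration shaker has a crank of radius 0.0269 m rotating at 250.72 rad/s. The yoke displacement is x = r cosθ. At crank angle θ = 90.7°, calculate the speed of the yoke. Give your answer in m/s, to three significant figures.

6.74

ω = 250.7 rad/s
x = r cosθ ⇒ ẋ = −rω sinθ.
|v| = rω|sinθ| = 0.0269·250.7·|sin 90.7°| = 6.7439 m/s.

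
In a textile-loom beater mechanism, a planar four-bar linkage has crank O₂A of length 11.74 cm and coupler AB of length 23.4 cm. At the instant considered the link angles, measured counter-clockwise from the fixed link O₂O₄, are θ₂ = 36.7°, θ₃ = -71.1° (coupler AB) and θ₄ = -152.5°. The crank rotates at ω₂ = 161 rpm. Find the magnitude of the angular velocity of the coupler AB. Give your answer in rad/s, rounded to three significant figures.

1.37

ω₂ = 16.86 rad/s (from 161 rpm).
Differentiating the loop-closure r₂e^{iθ₂}+r₃e^{iθ₃}=r₁+r₄e^{iθ₄} gives r₂ω₂e^{iθ₂}+r₃ω₃e^{iθ₃}=r₄ω₄e^{iθ₄}.
Eliminating the other unknown: ω₃ = r₂ω₂ sin(θ₄−θ₂) / [r₃ sin(θ₃−θ₄)].
Numerator sine = +0.15988; denominator sine = +0.98876.
Result = 0.1174·16.86·(+0.15988) / (0.234·(+0.98876)) = +1.3678 rad/s; magnitude 1.3678 rad/s.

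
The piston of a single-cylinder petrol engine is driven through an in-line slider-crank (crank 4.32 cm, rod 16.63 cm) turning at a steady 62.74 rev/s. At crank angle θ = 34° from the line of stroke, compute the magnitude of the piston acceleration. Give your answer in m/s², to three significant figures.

6250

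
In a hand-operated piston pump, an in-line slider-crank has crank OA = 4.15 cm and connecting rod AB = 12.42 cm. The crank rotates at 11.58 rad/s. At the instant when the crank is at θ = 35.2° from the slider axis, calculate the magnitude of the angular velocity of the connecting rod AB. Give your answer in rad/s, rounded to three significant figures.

3.22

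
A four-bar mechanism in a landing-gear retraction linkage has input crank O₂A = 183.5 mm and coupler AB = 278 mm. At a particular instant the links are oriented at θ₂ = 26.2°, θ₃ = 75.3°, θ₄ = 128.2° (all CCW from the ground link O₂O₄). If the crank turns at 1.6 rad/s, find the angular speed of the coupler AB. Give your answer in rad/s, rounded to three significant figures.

ω₂ = 1.6 rad/s
Differentiating the loop-closure r₂e^{iθ₂}+r₃e^{iθ₃}=r₁+r₄e^{iθ₄} gives r₂ω₂e^{iθ₂}+r₃ω₃e^{iθ₃}=r₄ω₄e^{iθ₄}.
Eliminating the other unknown: ω₃ = r₂ω₂ sin(θ₄−θ₂) / [r₃ sin(θ₃−θ₄)].
Numerator sine = +0.97815; denominator sine = -0.79758.
Result = 0.1835·1.6·(+0.97815) / (0.278·(-0.79758)) = -1.2952 rad/s; magnitude 1.2952 rad/s.

1.30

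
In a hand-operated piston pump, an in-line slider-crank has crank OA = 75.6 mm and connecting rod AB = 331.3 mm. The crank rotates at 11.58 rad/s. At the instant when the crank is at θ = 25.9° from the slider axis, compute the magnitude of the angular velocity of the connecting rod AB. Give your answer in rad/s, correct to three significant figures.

2.39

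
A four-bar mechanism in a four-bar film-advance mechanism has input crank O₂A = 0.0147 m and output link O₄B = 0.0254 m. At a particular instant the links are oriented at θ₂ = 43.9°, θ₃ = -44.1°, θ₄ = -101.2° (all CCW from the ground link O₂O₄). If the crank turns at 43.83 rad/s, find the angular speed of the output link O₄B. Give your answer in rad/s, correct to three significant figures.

30.2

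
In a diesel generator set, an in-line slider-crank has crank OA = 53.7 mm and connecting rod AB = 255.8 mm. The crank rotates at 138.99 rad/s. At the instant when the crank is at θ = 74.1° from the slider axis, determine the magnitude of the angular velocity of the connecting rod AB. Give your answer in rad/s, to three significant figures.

ω = 139 rad/s
The rod makes angle φ with the slider axis where L sinφ = r sinθ; differentiating, L cosφ·φ̇ = r ω cosθ.
L cosφ = √(L² − r² sin²θ) = 0.25053 m.
|ω_rod| = r ω |cosθ| / √(L² − r² sin²θ) = 0.0537·139·0.27396/0.25053 = 8.1617 rad/s.

8.16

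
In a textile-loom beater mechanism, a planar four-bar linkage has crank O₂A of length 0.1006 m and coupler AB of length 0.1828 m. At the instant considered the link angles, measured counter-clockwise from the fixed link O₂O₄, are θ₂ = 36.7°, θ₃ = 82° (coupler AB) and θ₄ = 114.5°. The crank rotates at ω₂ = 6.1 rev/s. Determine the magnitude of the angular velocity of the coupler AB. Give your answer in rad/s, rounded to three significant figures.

ω₂ = 38.33 rad/s (from 6.1 rev/s).
Differentiating the loop-closure r₂e^{iθ₂}+r₃e^{iθ₃}=r₁+r₄e^{iθ₄} gives r₂ω₂e^{iθ₂}+r₃ω₃e^{iθ₃}=r₄ω₄e^{iθ₄}.
Eliminating the other unknown: ω₃ = r₂ω₂ sin(θ₄−θ₂) / [r₃ sin(θ₃−θ₄)].
Numerator sine = +0.97742; denominator sine = -0.53730.
Result = 0.1006·38.33·(+0.97742) / (0.1828·(-0.53730)) = -38.37 rad/s; magnitude 38.37 rad/s.

38.4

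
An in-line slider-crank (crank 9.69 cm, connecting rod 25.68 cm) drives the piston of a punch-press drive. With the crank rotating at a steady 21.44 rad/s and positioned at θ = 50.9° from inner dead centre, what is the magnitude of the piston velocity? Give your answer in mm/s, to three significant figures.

2010

ω = 21.44 rad/s
For an in-line slider-crank, x = r cosθ + √(L² − r² sin²θ), so v = −rω sinθ·[1 + r cosθ/√(L² − r² sin²θ)].
With r = 0.0969 m, L = 0.2568 m, θ = 50.9°: √(L² − r² sin²θ) = 0.24554 m.
v = −0.0969·21.44·0.77605·[1 + 0.0969·0.63068/0.24554] = -2.0135 m/s.
|v| = 2.0135 m/s = 2013.5 mm/s.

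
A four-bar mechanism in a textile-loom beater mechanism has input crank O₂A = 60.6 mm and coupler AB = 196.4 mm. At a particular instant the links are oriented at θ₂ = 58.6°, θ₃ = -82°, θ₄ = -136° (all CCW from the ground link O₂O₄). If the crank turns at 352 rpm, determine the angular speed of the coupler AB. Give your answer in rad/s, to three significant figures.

3.54

ω₂ = 36.86 rad/s (from 352 rpm).
Differentiating the loop-closure r₂e^{iθ₂}+r₃e^{iθ₃}=r₁+r₄e^{iθ₄} gives r₂ω₂e^{iθ₂}+r₃ω₃e^{iθ₃}=r₄ω₄e^{iθ₄}.
Eliminating the other unknown: ω₃ = r₂ω₂ sin(θ₄−θ₂) / [r₃ sin(θ₃−θ₄)].
Numerator sine = +0.25207; denominator sine = +0.80902.
Result = 0.0606·36.86·(+0.25207) / (0.1964·(+0.80902)) = +3.5438 rad/s; magnitude 3.5438 rad/s.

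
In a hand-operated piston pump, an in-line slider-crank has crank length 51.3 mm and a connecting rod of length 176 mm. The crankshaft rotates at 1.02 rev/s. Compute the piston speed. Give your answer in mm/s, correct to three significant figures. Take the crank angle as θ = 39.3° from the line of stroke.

256

ω = 2π·1.02 = 6.409 rad/s
For an in-line slider-crank, x = r cosθ + √(L² − r² sin²θ), so v = −rω sinθ·[1 + r cosθ/√(L² − r² sin²θ)].
With r = 0.0513 m, L = 0.176 m, θ = 39.3°: √(L² − r² sin²θ) = 0.17297 m.
v = −0.0513·6.409·0.63338·[1 + 0.0513·0.77384/0.17297] = -0.25603 m/s.
|v| = 0.25603 m/s = 256.03 mm/s.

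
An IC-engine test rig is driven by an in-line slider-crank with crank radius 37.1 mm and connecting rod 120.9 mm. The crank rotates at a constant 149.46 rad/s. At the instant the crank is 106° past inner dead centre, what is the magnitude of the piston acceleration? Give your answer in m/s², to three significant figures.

ω = 149.5 rad/s
x(θ) = r cosθ + √(L² − r² sin²θ); with ω constant, a = ω²·d²x/dθ².
d²x/dθ² = −r cosθ − r²(cos2θ)/√u − r⁴ sin²2θ/(4u^{3/2}),  u = L² − r² sin²θ = 0.013345 m².
Substituting r = 0.0371 m, L = 0.1209 m, θ = 106°: d²x/dθ² = +0.020244 m.
a = ω²·d²x/dθ² = (149.5)²·(+0.020244) = +452.22 m/s²;  |a| = 452.22 m/s².

452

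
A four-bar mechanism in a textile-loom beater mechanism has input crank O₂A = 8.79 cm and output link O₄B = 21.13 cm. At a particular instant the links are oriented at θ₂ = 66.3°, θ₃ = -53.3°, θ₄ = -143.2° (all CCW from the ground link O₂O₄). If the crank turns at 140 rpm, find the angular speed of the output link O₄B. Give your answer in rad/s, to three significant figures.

ω₂ = 14.66 rad/s (from 140 rpm).
Differentiating the loop-closure r₂e^{iθ₂}+r₃e^{iθ₃}=r₁+r₄e^{iθ₄} gives r₂ω₂e^{iθ₂}+r₃ω₃e^{iθ₃}=r₄ω₄e^{iθ₄}.
Eliminating the other unknown: ω₄ = r₂ω₂ sin(θ₂−θ₃) / [r₄ sin(θ₄−θ₃)].
Numerator sine = +0.86949; denominator sine = -1.00000.
Result = 0.0879·14.66·(+0.86949) / (0.2113·(-1.00000)) = -5.3029 rad/s; magnitude 5.3029 rad/s.

5.30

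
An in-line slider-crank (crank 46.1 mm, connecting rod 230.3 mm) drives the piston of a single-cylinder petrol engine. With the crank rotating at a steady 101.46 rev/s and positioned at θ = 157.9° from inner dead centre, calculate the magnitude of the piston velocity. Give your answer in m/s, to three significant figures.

9.00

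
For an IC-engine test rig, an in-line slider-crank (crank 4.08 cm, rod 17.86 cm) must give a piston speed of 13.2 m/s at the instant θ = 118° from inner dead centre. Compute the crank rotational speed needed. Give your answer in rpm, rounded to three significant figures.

For an in-line slider-crank, |v_piston| = rω|sinθ|·[1 + r cosθ/√(L² − r² sin²θ)].
With r = 0.0408 m, L = 0.1786 m, θ = 118°: the bracketed kinematic factor |dx/dθ| = 0.03208 m.
ω = v/|dx/dθ| = 13.2/0.03208 = 411.48 rad/s.
N = 60ω/(2π) = 3929.3 rpm.

3930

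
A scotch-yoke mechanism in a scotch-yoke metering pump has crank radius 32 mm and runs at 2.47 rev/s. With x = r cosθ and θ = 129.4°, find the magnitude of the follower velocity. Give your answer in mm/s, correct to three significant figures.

ω = 15.52 rad/s (from 2.47 rev/s).
x = r cosθ ⇒ ẋ = −rω sinθ.
|v| = rω|sinθ| = 0.032·15.52·|sin 129.4°| = 0.38376 m/s = 383.76 mm/s.

384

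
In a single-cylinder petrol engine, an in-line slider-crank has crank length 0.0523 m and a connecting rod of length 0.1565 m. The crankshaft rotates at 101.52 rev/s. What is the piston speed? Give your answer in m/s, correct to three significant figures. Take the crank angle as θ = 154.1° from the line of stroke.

ω = 2π·102 = 637.9 rad/s
For an in-line slider-crank, x = r cosθ + √(L² − r² sin²θ), so v = −rω sinθ·[1 + r cosθ/√(L² − r² sin²θ)].
With r = 0.0523 m, L = 0.1565 m, θ = 154.1°: √(L² − r² sin²θ) = 0.15482 m.
v = −0.0523·637.9·0.43680·[1 + 0.0523·-0.89956/0.15482] = -10.144 m/s.
|v| = 10.144 m/s.

10.1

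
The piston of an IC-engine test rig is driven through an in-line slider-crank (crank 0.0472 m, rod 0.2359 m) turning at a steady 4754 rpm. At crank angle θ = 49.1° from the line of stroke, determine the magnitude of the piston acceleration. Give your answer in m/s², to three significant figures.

ω = 2π·4754/60 = 497.8 rad/s
x(θ) = r cosθ + √(L² − r² sin²θ); with ω constant, a = ω²·d²x/dθ².
d²x/dθ² = −r cosθ − r²(cos2θ)/√u − r⁴ sin²2θ/(4u^{3/2}),  u = L² − r² sin²θ = 0.054376 m².
Substituting r = 0.0472 m, L = 0.2359 m, θ = 49.1°: d²x/dθ² = -0.029637 m.
a = ω²·d²x/dθ² = (497.8)²·(-0.029637) = -7345.3 m/s²;  |a| = 7345.3 m/s².

7350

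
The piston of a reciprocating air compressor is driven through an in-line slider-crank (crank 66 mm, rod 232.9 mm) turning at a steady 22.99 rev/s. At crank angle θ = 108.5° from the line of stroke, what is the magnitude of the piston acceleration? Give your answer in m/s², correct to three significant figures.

ω = 2π·23 = 144.5 rad/s
x(θ) = r cosθ + √(L² − r² sin²θ); with ω constant, a = ω²·d²x/dθ².
d²x/dθ² = −r cosθ − r²(cos2θ)/√u − r⁴ sin²2θ/(4u^{3/2}),  u = L² − r² sin²θ = 0.050325 m².
Substituting r = 0.066 m, L = 0.2329 m, θ = 108.5°: d²x/dθ² = +0.036298 m.
a = ω²·d²x/dθ² = (144.5)²·(+0.036298) = +757.38 m/s²;  |a| = 757.38 m/s².

757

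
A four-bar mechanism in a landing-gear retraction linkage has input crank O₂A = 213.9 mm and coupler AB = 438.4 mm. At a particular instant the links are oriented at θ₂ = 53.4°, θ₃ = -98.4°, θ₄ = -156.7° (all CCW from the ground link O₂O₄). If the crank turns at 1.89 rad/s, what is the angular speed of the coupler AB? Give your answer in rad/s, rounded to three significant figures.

ω₂ = 1.89 rad/s
Differentiating the loop-closure r₂e^{iθ₂}+r₃e^{iθ₃}=r₁+r₄e^{iθ₄} gives r₂ω₂e^{iθ₂}+r₃ω₃e^{iθ₃}=r₄ω₄e^{iθ₄}.
Eliminating the other unknown: ω₃ = r₂ω₂ sin(θ₄−θ₂) / [r₃ sin(θ₃−θ₄)].
Numerator sine = +0.50151; denominator sine = +0.85081.
Result = 0.2139·1.89·(+0.50151) / (0.4384·(+0.85081)) = +0.54356 rad/s; magnitude 0.54356 rad/s.

0.544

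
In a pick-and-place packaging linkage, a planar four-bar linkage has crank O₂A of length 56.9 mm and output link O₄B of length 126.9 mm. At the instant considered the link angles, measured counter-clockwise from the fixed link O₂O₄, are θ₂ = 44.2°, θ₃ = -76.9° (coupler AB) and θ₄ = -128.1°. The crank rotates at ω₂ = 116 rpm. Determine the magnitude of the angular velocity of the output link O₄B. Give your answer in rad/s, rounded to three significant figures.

ω₂ = 12.15 rad/s (from 116 rpm).
Differentiating the loop-closure r₂e^{iθ₂}+r₃e^{iθ₃}=r₁+r₄e^{iθ₄} gives r₂ω₂e^{iθ₂}+r₃ω₃e^{iθ₃}=r₄ω₄e^{iθ₄}.
Eliminating the other unknown: ω₄ = r₂ω₂ sin(θ₂−θ₃) / [r₄ sin(θ₄−θ₃)].
Numerator sine = +0.85627; denominator sine = -0.77934.
Result = 0.0569·12.15·(+0.85627) / (0.1269·(-0.77934)) = -5.9844 rad/s; magnitude 5.9844 rad/s.

5.98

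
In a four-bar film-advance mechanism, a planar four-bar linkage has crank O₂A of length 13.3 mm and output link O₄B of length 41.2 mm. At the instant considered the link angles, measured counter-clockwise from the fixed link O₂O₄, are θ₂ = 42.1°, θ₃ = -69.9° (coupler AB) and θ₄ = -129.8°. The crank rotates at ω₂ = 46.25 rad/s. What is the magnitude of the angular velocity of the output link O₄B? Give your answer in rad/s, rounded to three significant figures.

16.0

ω₂ = 46.25 rad/s
Differentiating the loop-closure r₂e^{iθ₂}+r₃e^{iθ₃}=r₁+r₄e^{iθ₄} gives r₂ω₂e^{iθ₂}+r₃ω₃e^{iθ₃}=r₄ω₄e^{iθ₄}.
Eliminating the other unknown: ω₄ = r₂ω₂ sin(θ₂−θ₃) / [r₄ sin(θ₄−θ₃)].
Numerator sine = +0.92718; denominator sine = -0.86515.
Result = 0.0133·46.25·(+0.92718) / (0.0412·(-0.86515)) = -16.001 rad/s; magnitude 16.001 rad/s.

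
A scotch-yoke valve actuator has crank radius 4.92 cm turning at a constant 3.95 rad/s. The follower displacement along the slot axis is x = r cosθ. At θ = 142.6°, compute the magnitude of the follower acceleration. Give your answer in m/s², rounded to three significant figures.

0.610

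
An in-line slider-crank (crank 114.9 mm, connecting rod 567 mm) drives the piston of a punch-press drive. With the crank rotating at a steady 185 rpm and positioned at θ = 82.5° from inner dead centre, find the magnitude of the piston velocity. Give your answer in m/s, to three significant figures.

ω = 2π·185/60 = 19.37 rad/s
For an in-line slider-crank, x = r cosθ + √(L² − r² sin²θ), so v = −rω sinθ·[1 + r cosθ/√(L² − r² sin²θ)].
With r = 0.1149 m, L = 0.567 m, θ = 82.5°: √(L² − r² sin²θ) = 0.55544 m.
v = −0.1149·19.37·0.99144·[1 + 0.1149·0.13053/0.55544] = -2.2665 m/s.
|v| = 2.2665 m/s.

2.27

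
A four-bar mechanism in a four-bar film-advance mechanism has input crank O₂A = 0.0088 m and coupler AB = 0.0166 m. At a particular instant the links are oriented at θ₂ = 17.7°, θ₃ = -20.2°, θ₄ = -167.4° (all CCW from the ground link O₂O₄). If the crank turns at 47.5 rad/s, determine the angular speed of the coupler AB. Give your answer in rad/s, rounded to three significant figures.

4.13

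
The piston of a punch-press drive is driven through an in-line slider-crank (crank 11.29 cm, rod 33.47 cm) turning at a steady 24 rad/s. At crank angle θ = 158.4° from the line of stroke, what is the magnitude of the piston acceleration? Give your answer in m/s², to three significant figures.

44.0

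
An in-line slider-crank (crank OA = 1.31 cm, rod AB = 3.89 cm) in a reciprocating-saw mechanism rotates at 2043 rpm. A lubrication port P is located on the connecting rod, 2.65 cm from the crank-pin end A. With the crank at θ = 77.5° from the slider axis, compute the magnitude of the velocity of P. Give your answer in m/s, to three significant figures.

ω = 213.9 rad/s.  Crank-pin speed |V_A| = rω = 2.8026 m/s, perpendicular to OA.
Rod angle: sinφ = −(r/L) sinθ ⇒ φ = -19.195°; ω_rod = −rω cosθ/√(L²−r²sin²θ) = -16.512 rad/s.
V_P = V_A + ω_rod × AP, with AP = 0.0265 m along the rod.
Components: V_Px = −rω sinθ − a·ω_rod·sinφ = -2.8801 m/s;  V_Py = rω cosθ + a·ω_rod·cosφ = +0.19336 m/s.
|V_P| = √(V_Px² + V_Py²) = 2.8866 m/s.

2.89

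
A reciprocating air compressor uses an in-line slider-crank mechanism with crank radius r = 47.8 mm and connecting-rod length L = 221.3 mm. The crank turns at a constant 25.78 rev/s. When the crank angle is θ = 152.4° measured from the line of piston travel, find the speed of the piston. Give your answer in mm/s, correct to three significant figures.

2900

ω = 2π·25.8 = 162 rad/s
For an in-line slider-crank, x = r cosθ + √(L² − r² sin²θ), so v = −rω sinθ·[1 + r cosθ/√(L² − r² sin²θ)].
With r = 0.0478 m, L = 0.2213 m, θ = 152.4°: √(L² − r² sin²θ) = 0.22019 m.
v = −0.0478·162·0.46330·[1 + 0.0478·-0.88620/0.22019] = -2.897 m/s.
|v| = 2.897 m/s = 2897 mm/s.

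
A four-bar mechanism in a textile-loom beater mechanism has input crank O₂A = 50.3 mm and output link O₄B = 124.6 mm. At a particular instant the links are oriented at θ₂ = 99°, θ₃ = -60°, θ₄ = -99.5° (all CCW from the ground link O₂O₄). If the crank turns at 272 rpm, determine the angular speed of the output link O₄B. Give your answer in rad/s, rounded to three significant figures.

6.48

ω₂ = 28.48 rad/s (from 272 rpm).
Differentiating the loop-closure r₂e^{iθ₂}+r₃e^{iθ₃}=r₁+r₄e^{iθ₄} gives r₂ω₂e^{iθ₂}+r₃ω₃e^{iθ₃}=r₄ω₄e^{iθ₄}.
Eliminating the other unknown: ω₄ = r₂ω₂ sin(θ₂−θ₃) / [r₄ sin(θ₄−θ₃)].
Numerator sine = +0.35837; denominator sine = -0.63608.
Result = 0.0503·28.48·(+0.35837) / (0.1246·(-0.63608)) = -6.4784 rad/s; magnitude 6.4784 rad/s.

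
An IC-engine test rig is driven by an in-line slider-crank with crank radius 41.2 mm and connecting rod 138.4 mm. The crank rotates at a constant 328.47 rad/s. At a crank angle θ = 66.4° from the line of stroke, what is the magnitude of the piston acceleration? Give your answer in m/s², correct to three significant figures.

863

ω = 328.5 rad/s
x(θ) = r cosθ + √(L² − r² sin²θ); with ω constant, a = ω²·d²x/dθ².
d²x/dθ² = −r cosθ − r²(cos2θ)/√u − r⁴ sin²2θ/(4u^{3/2}),  u = L² − r² sin²θ = 0.0177292 m².
Substituting r = 0.0412 m, L = 0.1384 m, θ = 66.4°: d²x/dθ² = -0.007997 m.
a = ω²·d²x/dθ² = (328.5)²·(-0.007997) = -862.81 m/s²;  |a| = 862.81 m/s².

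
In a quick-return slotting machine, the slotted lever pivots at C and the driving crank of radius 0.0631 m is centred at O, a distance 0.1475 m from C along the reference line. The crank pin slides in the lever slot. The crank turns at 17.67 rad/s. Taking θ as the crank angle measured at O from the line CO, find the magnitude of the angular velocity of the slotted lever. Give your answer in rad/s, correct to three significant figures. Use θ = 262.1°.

2.06

ω = 17.67 rad/s
Crank pin A relative to C: A = (d + r cosθ, r sinθ); lever angle φ = atan2(r sinθ, d + r cosθ).
Differentiating tanφ: φ̇ = rω(d cosθ + r)/(d² + r² + 2dr cosθ).
d² + r² + 2dr cosθ = |CA|² = 0.0231794 m²;  d cosθ + r = +0.042827 m.
|ω_lever| = |0.0631·17.67·+0.042827| / 0.0231794 = 2.0601 rad/s.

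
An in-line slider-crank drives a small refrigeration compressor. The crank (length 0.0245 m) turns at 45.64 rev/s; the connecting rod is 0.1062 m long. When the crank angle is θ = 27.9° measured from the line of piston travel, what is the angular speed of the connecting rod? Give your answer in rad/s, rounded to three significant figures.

ω = 286.8 rad/s (converted from 45.64 rev/s).
The rod makes angle φ with the slider axis where L sinφ = r sinθ; differentiating, L cosφ·φ̇ = r ω cosθ.
L cosφ = √(L² − r² sin²θ) = 0.10558 m.
|ω_rod| = r ω |cosθ| / √(L² − r² sin²θ) = 0.0245·286.8·0.88377/0.10558 = 58.81 rad/s.

58.8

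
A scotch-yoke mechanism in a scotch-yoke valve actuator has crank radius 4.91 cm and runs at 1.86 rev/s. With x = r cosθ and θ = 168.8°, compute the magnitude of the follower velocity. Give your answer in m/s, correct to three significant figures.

0.111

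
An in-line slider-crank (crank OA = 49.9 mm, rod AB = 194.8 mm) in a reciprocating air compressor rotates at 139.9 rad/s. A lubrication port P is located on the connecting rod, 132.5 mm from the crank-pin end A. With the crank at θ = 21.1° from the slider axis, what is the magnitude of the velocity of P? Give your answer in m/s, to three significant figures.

ω = 139.9 rad/s.  Crank-pin speed |V_A| = rω = 6.981 m/s, perpendicular to OA.
Rod angle: sinφ = −(r/L) sinθ ⇒ φ = -5.291°; ω_rod = −rω cosθ/√(L²−r²sin²θ) = -33.577 rad/s.
V_P = V_A + ω_rod × AP, with AP = 0.1325 m along the rod.
Components: V_Px = −rω sinθ − a·ω_rod·sinφ = -2.9234 m/s;  V_Py = rω cosθ + a·ω_rod·cosφ = +2.0829 m/s.
|V_P| = √(V_Px² + V_Py²) = 3.5896 m/s.

3.59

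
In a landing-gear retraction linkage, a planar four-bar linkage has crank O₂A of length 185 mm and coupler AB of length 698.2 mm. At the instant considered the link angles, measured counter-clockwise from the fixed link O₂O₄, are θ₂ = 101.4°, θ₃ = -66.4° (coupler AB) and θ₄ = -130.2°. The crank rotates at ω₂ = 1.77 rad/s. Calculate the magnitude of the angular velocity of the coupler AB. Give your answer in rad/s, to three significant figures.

ω₂ = 1.77 rad/s
Differentiating the loop-closure r₂e^{iθ₂}+r₃e^{iθ₃}=r₁+r₄e^{iθ₄} gives r₂ω₂e^{iθ₂}+r₃ω₃e^{iθ₃}=r₄ω₄e^{iθ₄}.
Eliminating the other unknown: ω₃ = r₂ω₂ sin(θ₄−θ₂) / [r₃ sin(θ₃−θ₄)].
Numerator sine = +0.78369; denominator sine = +0.89726.
Result = 0.185·1.77·(+0.78369) / (0.6982·(+0.89726)) = +0.40963 rad/s; magnitude 0.40963 rad/s.

0.410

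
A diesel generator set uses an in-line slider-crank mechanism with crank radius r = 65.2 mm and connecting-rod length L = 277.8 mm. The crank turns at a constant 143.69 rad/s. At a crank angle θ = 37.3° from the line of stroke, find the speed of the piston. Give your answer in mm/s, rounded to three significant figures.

ω = 143.7 rad/s
For an in-line slider-crank, x = r cosθ + √(L² − r² sin²θ), so v = −rω sinθ·[1 + r cosθ/√(L² − r² sin²θ)].
With r = 0.0652 m, L = 0.2778 m, θ = 37.3°: √(L² − r² sin²θ) = 0.27498 m.
v = −0.0652·143.7·0.60599·[1 + 0.0652·0.79547/0.27498] = -6.7481 m/s.
|v| = 6.7481 m/s = 6748.1 mm/s.

6750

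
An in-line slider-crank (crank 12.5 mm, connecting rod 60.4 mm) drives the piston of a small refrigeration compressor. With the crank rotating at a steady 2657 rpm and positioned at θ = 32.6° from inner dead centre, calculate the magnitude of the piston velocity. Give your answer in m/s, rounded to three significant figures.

ω = 2π·2657/60 = 278.2 rad/s
For an in-line slider-crank, x = r cosθ + √(L² − r² sin²θ), so v = −rω sinθ·[1 + r cosθ/√(L² − r² sin²θ)].
With r = 0.0125 m, L = 0.0604 m, θ = 32.6°: √(L² − r² sin²θ) = 0.060023 m.
v = −0.0125·278.2·0.53877·[1 + 0.0125·0.84245/0.060023] = -2.2026 m/s.
|v| = 2.2026 m/s.

2.20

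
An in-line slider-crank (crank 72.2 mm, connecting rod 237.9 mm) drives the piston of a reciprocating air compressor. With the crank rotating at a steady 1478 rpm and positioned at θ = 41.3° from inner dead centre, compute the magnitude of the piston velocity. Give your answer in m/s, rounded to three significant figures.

ω = 2π·1478/60 = 154.8 rad/s
For an in-line slider-crank, x = r cosθ + √(L² − r² sin²θ), so v = −rω sinθ·[1 + r cosθ/√(L² − r² sin²θ)].
With r = 0.0722 m, L = 0.2379 m, θ = 41.3°: √(L² − r² sin²θ) = 0.23308 m.
v = −0.0722·154.8·0.66000·[1 + 0.0722·0.75126/0.23308] = -9.0918 m/s.
|v| = 9.0918 m/s.

9.09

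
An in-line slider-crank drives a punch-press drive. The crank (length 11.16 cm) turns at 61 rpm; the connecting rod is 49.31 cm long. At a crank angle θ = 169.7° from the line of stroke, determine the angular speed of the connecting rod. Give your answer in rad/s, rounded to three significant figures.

1.42

ω = 6.388 rad/s (converted from 61 rpm).
The rod makes angle φ with the slider axis where L sinφ = r sinθ; differentiating, L cosφ·φ̇ = r ω cosθ.
L cosφ = √(L² − r² sin²θ) = 0.4927 m.
|ω_rod| = r ω |cosθ| / √(L² − r² sin²θ) = 0.1116·6.388·0.98389/0.4927 = 1.4236 rad/s.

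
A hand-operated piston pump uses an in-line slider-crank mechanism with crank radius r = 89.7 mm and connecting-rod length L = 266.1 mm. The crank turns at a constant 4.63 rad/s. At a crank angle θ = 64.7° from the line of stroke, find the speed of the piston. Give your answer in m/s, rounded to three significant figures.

ω = 4.63 rad/s
For an in-line slider-crank, x = r cosθ + √(L² − r² sin²θ), so v = −rω sinθ·[1 + r cosθ/√(L² − r² sin²θ)].
With r = 0.0897 m, L = 0.2661 m, θ = 64.7°: √(L² − r² sin²θ) = 0.25344 m.
v = −0.0897·4.63·0.90408·[1 + 0.0897·0.42736/0.25344] = -0.43227 m/s.
|v| = 0.43227 m/s.

0.432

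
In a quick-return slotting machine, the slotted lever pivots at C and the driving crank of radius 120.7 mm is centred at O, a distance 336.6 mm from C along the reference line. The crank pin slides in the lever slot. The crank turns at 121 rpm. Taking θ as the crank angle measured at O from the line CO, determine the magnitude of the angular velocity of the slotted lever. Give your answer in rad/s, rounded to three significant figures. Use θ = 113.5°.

0.217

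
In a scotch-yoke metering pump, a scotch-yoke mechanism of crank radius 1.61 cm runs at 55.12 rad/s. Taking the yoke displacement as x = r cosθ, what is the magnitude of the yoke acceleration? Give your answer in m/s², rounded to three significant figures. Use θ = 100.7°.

9.08

ω = 55.12 rad/s
x = r cosθ ⇒ ẍ = −rω² cosθ (ω constant).
|a| = rω²|cosθ| = 0.0161·(55.12)²·|cos 100.7°| = 9.0819 m/s².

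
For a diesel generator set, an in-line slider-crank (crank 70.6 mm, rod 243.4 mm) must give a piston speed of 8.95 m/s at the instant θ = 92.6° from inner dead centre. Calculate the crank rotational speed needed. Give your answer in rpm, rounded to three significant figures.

1230

For an in-line slider-crank, |v_piston| = rω|sinθ|·[1 + r cosθ/√(L² − r² sin²θ)].
With r = 0.0706 m, L = 0.2434 m, θ = 92.6°: the bracketed kinematic factor |dx/dθ| = 0.069558 m.
ω = v/|dx/dθ| = 8.95/0.069558 = 128.67 rad/s.
N = 60ω/(2π) = 1228.7 rpm.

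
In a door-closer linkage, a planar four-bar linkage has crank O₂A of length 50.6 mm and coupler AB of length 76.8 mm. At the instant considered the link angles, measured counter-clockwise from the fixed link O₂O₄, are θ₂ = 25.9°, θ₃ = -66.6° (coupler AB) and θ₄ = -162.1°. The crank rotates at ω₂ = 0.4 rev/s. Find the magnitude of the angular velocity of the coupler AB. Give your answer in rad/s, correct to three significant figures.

ω₂ = 2.513 rad/s (from 0.4 rev/s).
Differentiating the loop-closure r₂e^{iθ₂}+r₃e^{iθ₃}=r₁+r₄e^{iθ₄} gives r₂ω₂e^{iθ₂}+r₃ω₃e^{iθ₃}=r₄ω₄e^{iθ₄}.
Eliminating the other unknown: ω₃ = r₂ω₂ sin(θ₄−θ₂) / [r₃ sin(θ₃−θ₄)].
Numerator sine = +0.13917; denominator sine = +0.99540.
Result = 0.0506·2.513·(+0.13917) / (0.0768·(+0.99540)) = +0.23152 rad/s; magnitude 0.23152 rad/s.

0.232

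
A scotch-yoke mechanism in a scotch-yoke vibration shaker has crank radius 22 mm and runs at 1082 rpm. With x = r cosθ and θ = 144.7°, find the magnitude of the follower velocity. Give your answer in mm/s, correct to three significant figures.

1440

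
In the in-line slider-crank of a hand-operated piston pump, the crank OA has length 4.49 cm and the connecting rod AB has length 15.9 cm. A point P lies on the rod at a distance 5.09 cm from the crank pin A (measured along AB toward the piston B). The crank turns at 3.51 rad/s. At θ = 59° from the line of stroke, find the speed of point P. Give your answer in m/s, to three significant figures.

ω = 3.51 rad/s.  Crank-pin speed |V_A| = rω = 0.1576 m/s, perpendicular to OA.
Rod angle: sinφ = −(r/L) sinθ ⇒ φ = -14.008°; ω_rod = −rω cosθ/√(L²−r²sin²θ) = -0.52615 rad/s.
V_P = V_A + ω_rod × AP, with AP = 0.0509 m along the rod.
Components: V_Px = −rω sinθ − a·ω_rod·sinφ = -0.14157 m/s;  V_Py = rω cosθ + a·ω_rod·cosφ = +0.055185 m/s.
|V_P| = √(V_Px² + V_Py²) = 0.15195 m/s.

0.152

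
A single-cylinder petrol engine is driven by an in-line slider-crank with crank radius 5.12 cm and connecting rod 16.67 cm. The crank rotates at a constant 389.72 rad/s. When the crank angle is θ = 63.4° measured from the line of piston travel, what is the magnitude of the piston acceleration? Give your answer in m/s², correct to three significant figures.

2030

ω = 389.7 rad/s
x(θ) = r cosθ + √(L² − r² sin²θ); with ω constant, a = ω²·d²x/dθ².
d²x/dθ² = −r cosθ − r²(cos2θ)/√u − r⁴ sin²2θ/(4u^{3/2}),  u = L² − r² sin²θ = 0.025693 m².
Substituting r = 0.0512 m, L = 0.1667 m, θ = 63.4°: d²x/dθ² = -0.013396 m.
a = ω²·d²x/dθ² = (389.7)²·(-0.013396) = -2034.6 m/s²;  |a| = 2034.6 m/s².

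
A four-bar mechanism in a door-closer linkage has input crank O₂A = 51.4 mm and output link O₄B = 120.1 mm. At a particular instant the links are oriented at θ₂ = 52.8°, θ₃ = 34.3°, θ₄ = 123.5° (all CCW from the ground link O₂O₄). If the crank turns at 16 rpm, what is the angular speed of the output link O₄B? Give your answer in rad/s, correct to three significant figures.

0.228

ω₂ = 1.676 rad/s (from 16 rpm).
Differentiating the loop-closure r₂e^{iθ₂}+r₃e^{iθ₃}=r₁+r₄e^{iθ₄} gives r₂ω₂e^{iθ₂}+r₃ω₃e^{iθ₃}=r₄ω₄e^{iθ₄}.
Eliminating the other unknown: ω₄ = r₂ω₂ sin(θ₂−θ₃) / [r₄ sin(θ₄−θ₃)].
Numerator sine = +0.31730; denominator sine = +0.99990.
Result = 0.0514·1.676·(+0.31730) / (0.1201·(+0.99990)) = +0.22756 rad/s; magnitude 0.22756 rad/s.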